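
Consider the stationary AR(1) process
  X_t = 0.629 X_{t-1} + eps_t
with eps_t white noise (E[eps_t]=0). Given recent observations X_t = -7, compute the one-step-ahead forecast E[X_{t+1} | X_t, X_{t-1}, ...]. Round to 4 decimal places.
E[X_{t+1} \mid \mathcal F_t] = -4.4030

For an AR(p) model X_t = c + sum_i phi_i X_{t-i} + eps_t, the
one-step-ahead conditional mean is
  E[X_{t+1} | X_t, ...] = c + sum_i phi_i X_{t+1-i}.
Substitute known values:
  E[X_{t+1} | ...] = (0.629) * (-7)
                   = -4.4030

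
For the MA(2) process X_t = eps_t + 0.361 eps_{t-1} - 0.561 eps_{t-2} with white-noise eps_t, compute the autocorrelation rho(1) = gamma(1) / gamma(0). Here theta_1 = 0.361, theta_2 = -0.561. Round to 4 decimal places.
\rho(1) = 0.1097

For an MA(q) process with theta_0 = 1, the autocovariance is
  gamma(k) = sigma^2 * sum_{i=0..q-k} theta_i * theta_{i+k},
and rho(k) = gamma(k) / gamma(0). Sigma^2 cancels.
  numerator   = (1)*(0.361) + (0.361)*(-0.561) = 0.158479.
  denominator = (1)^2 + (0.361)^2 + (-0.561)^2 = 1.445042.
  rho(1) = 0.158479 / 1.445042 = 0.1097.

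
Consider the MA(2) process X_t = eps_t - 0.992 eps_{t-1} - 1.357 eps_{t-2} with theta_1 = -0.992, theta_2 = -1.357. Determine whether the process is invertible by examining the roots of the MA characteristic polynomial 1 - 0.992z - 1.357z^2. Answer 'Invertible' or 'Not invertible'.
\text{Not invertible}

The MA(q) characteristic polynomial is P(z) = 1 - 0.992z - 1.357z^2.
Invertibility requires all roots to lie outside the unit circle, i.e. |z| > 1 for every root.
Set 1 + (-0.992) z + (-1.357) z^2 = 0, i.e. a z^2 + b z + c = 0 with a = -1.357, b = -0.992, c = 1.
Discriminant D = b^2 - 4ac = (-0.992)^2 - 4*(-1.357)*1 = 0.984064 - (-5.428) = 6.412064.
D >= 0, so the roots are real: z = (-b +/- sqrt(D)) / (2a) = (0.992 +/- 2.532205) / (-2.714).
  z_1 = (0.992 + 2.532205) / (-2.714) = -1.2985,   |z_1| = 1.2985.
  z_2 = (0.992 - 2.532205) / (-2.714) = 0.5675,   |z_2| = 0.5675.
Moduli of all roots: 1.2985, 0.5675.
All moduli strictly greater than 1? No.
Verdict: Not invertible.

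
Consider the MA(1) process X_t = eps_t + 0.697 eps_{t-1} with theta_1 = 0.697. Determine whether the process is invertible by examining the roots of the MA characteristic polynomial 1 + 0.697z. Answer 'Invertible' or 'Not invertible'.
\text{Invertible}

The MA(q) characteristic polynomial is P(z) = 1 + 0.697z.
Invertibility requires all roots to lie outside the unit circle, i.e. |z| > 1 for every root.
This is linear in z: 1 + (0.697) z = 0  =>  z = -1/(0.697) = -1.43472,  |z| = 1.43472.
Moduli of all roots: 1.4347.
All moduli strictly greater than 1? Yes.
Verdict: Invertible.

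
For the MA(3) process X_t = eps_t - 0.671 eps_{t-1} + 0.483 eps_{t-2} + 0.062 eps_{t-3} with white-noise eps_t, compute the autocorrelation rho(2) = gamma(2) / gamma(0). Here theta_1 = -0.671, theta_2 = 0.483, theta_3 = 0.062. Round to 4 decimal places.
\rho(2) = 0.2616

For an MA(q) process with theta_0 = 1, the autocovariance is
  gamma(k) = sigma^2 * sum_{i=0..q-k} theta_i * theta_{i+k},
and rho(k) = gamma(k) / gamma(0). Sigma^2 cancels.
  numerator   = (1)*(0.483) + (-0.671)*(0.062) = 0.441398.
  denominator = (1)^2 + (-0.671)^2 + (0.483)^2 + (0.062)^2 = 1.687374.
  rho(2) = 0.441398 / 1.687374 = 0.2616.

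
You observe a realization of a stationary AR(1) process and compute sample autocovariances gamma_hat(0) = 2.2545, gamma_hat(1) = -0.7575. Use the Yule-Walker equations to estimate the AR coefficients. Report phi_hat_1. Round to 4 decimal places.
\hat\phi_{1} = -0.3360

The Yule-Walker equations for an AR(p) process read, in matrix form,
  Gamma_p phi = r_p,   with   (Gamma_p)_{ij} = gamma(|i - j|),
                       (r_p)_i = gamma(i),   i,j = 1..p.
Substitute the sample gammas (Toeplitz matrix and right-hand side of size 1):
  Gamma_p = [[2.2545]]
  r_p     = [-0.7575]
With p = 1 this is the single equation gamma(0) phi_1 = gamma(1):
  phi_hat_1 = gamma(1) / gamma(0) = -0.7575 / 2.2545 = -0.3360.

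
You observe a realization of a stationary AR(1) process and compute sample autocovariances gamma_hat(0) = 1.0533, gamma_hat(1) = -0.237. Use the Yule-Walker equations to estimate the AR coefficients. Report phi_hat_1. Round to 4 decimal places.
\hat\phi_{1} = -0.2250

The Yule-Walker equations for an AR(p) process read, in matrix form,
  Gamma_p phi = r_p,   with   (Gamma_p)_{ij} = gamma(|i - j|),
                       (r_p)_i = gamma(i),   i,j = 1..p.
Substitute the sample gammas (Toeplitz matrix and right-hand side of size 1):
  Gamma_p = [[1.0533]]
  r_p     = [-0.237]
With p = 1 this is the single equation gamma(0) phi_1 = gamma(1):
  phi_hat_1 = gamma(1) / gamma(0) = -0.237 / 1.0533 = -0.2250.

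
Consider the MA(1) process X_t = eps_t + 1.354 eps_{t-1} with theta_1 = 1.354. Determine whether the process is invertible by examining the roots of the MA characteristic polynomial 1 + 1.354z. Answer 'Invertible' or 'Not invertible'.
\text{Not invertible}

The MA(q) characteristic polynomial is P(z) = 1 + 1.354z.
Invertibility requires all roots to lie outside the unit circle, i.e. |z| > 1 for every root.
This is linear in z: 1 + (1.354) z = 0  =>  z = -1/(1.354) = -0.738552,  |z| = 0.738552.
Moduli of all roots: 0.7386.
All moduli strictly greater than 1? No.
Verdict: Not invertible.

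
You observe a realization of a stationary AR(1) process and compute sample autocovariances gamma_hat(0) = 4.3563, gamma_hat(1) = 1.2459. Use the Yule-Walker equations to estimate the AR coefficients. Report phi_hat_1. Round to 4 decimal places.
\hat\phi_{1} = 0.2860

The Yule-Walker equations for an AR(p) process read, in matrix form,
  Gamma_p phi = r_p,   with   (Gamma_p)_{ij} = gamma(|i - j|),
                       (r_p)_i = gamma(i),   i,j = 1..p.
Substitute the sample gammas (Toeplitz matrix and right-hand side of size 1):
  Gamma_p = [[4.3563]]
  r_p     = [1.2459]
With p = 1 this is the single equation gamma(0) phi_1 = gamma(1):
  phi_hat_1 = gamma(1) / gamma(0) = 1.2459 / 4.3563 = 0.2860.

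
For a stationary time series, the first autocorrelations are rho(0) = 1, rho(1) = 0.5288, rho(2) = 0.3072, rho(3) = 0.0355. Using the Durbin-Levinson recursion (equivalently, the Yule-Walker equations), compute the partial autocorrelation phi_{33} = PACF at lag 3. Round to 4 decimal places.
\phi_{33} = -0.1960

The PACF at lag k is phi_{kk}, the last component of the solution
to the Yule-Walker system G_k phi = r_k where
  (G_k)_{ij} = rho(|i - j|), (r_k)_i = rho(i), i,j = 1..k.
Equivalently, Durbin-Levinson gives phi_{kk} iteratively:
  phi_{11} = rho(1)
  phi_{kk} = [rho(k) - sum_{j=1..k-1} phi_{k-1,j} rho(k-j)]
            / [1 - sum_{j=1..k-1} phi_{k-1,j} rho(j)],
  phi_{k,j} = phi_{k-1,j} - phi_{kk} phi_{k-1,k-j},  j = 1..k-1.
Step k = 1:
  phi_11 = rho(1) = 0.5288.
Step k = 2:
  phi_22 = [rho(2) - phi_11 rho(1)] / [1 - phi_11 rho(1)] = [0.3072 - (0.5288)(0.5288)] / [1 - (0.5288)(0.5288)]
         = 0.02757056 / 0.72037056 = 0.038273.
  Update: phi_21 = phi_11 - phi_22 phi_11 = 0.5288 - (0.038273)(0.5288) = 0.508561.
Step k = 3:
  phi_33 = [rho(3) - phi_21 rho(2) - phi_22 rho(1)] / [1 - phi_21 rho(1) - phi_22 rho(2)]
    numerator   = 0.0355 - (0.508561)(0.3072) - (0.038273)(0.5288) = -0.14096868
    denominator = 1 - (0.508561)(0.5288) - (0.038273)(0.3072) = 0.71931536
  phi_33 = -0.14096868 / 0.71931536 = -0.196.
Therefore phi_{33} = -0.1960.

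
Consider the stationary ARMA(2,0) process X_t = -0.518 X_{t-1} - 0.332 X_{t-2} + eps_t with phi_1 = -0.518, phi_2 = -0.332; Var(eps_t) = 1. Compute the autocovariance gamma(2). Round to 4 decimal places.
\gamma(2) = -0.1729

Multiply the model equation by X_{t-k} and take expectations. With theta_0 = psi_0 = 1 and psi_j the MA(infinity) weights, this gives
  gamma(k) - sum_i phi_i gamma(k-i) = c_k,
  c_k = sigma^2 * sum_{j=k..q} theta_j psi_{j-k}   (c_k = 0 for k > q),
using gamma(-m) = gamma(m).
Pure AR (q = 0): c_0 = sigma^2 = 1, c_k = 0 for k >= 1.
Equations for k = 0, 1, 2 (AR order 2, c_2 = 0):
  (E0) gamma(0) = phi_1 gamma(1) + phi_2 gamma(2) + c_0
  (E1) gamma(1) = phi_1 gamma(0) + phi_2 gamma(1) + c_1
  (E2) gamma(2) = phi_1 gamma(1) + phi_2 gamma(0)
From (E1): gamma(1) = A gamma(0) + B with
  A = phi_1 / (1 - phi_2) = -0.518 / 1.332 = -0.388889,   B = c_1 / (1 - phi_2) = 0 / 1.332 = 0.
Insert (E2) into (E0): gamma(0) (1 - phi_2^2) = phi_1 (1 + phi_2) gamma(1) + c_0.
  phi_1 (1 + phi_2) = (-0.518)(0.668) = -0.346024,   1 - phi_2^2 = 0.889776.
Replace gamma(1) by A gamma(0) + B and collect gamma(0):
  gamma(0) [0.889776 - (-0.346024)(-0.388889)] = c_0 = 1
  gamma(0) * 0.755211 = 1
  gamma(0) = 1 / 0.755211 = 1.324133.
  gamma(1) = A gamma(0) = (-0.388889)(1.324133) = -0.514941.
  gamma(2) = phi_1 gamma(1) + phi_2 gamma(0) = (-0.518)(-0.514941) + (-0.332)(1.324133) = -0.172873.
Therefore gamma(2) = -0.1729 (to 4 decimal places).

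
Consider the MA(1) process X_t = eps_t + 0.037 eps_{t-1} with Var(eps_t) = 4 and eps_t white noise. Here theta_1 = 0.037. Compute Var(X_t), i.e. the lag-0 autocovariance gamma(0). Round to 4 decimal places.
\gamma(0) = 4.0055

For an MA(q) process X_t = eps_t + sum_i theta_i eps_{t-i} with
Var(eps_t) = sigma^2, the variance is
  gamma(0) = sigma^2 * (1 + sum_i theta_i^2).
  sum_i theta_i^2 = (0.037)^2 = 0.001369.
  gamma(0) = 4 * (1 + 0.001369) = 4 * 1.001369 = 4.005476, which rounds to 4.0055.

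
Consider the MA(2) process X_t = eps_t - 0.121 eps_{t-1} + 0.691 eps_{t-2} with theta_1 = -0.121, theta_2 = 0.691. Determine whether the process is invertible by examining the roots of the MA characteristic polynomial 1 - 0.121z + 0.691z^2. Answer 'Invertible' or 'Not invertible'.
\text{Invertible}

The MA(q) characteristic polynomial is P(z) = 1 - 0.121z + 0.691z^2.
Invertibility requires all roots to lie outside the unit circle, i.e. |z| > 1 for every root.
Set 1 + (-0.121) z + (0.691) z^2 = 0, i.e. a z^2 + b z + c = 0 with a = 0.691, b = -0.121, c = 1.
Discriminant D = b^2 - 4ac = (-0.121)^2 - 4*(0.691)*1 = 0.014641 - (2.764) = -2.749359.
D < 0, so the roots are the complex-conjugate pair z = (-b +/- i sqrt(-D)) / (2a) = 0.0876 +/- 1.1998i.
For a conjugate pair |z|^2 = z * conj(z) = (product of roots) = c/a = 1/(0.691) = 1.447178, so |z| = sqrt(1.447178) = 1.203 for both roots.
Moduli of all roots: 1.2030, 1.2030.
All moduli strictly greater than 1? Yes.
Verdict: Invertible.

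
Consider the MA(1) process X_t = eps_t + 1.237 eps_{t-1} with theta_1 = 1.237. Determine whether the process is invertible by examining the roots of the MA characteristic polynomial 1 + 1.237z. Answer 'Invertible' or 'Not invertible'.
\text{Not invertible}

The MA(q) characteristic polynomial is P(z) = 1 + 1.237z.
Invertibility requires all roots to lie outside the unit circle, i.e. |z| > 1 for every root.
This is linear in z: 1 + (1.237) z = 0  =>  z = -1/(1.237) = -0.808407,  |z| = 0.808407.
Moduli of all roots: 0.8084.
All moduli strictly greater than 1? No.
Verdict: Not invertible.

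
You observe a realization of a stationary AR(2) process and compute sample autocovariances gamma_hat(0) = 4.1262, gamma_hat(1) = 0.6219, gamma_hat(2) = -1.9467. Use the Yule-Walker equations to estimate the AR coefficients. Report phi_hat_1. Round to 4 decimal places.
\hat\phi_{1} = 0.2270

The Yule-Walker equations for an AR(p) process read, in matrix form,
  Gamma_p phi = r_p,   with   (Gamma_p)_{ij} = gamma(|i - j|),
                       (r_p)_i = gamma(i),   i,j = 1..p.
Substitute the sample gammas (Toeplitz matrix and right-hand side of size 2):
  Gamma_p = [[4.1262, 0.6219], [0.6219, 4.1262]]
  r_p     = [0.6219, -1.9467]
Written out:
  4.1262 phi_1 + 0.6219 phi_2 = 0.6219
  0.6219 phi_1 + 4.1262 phi_2 = -1.9467
Solve by Cramer's rule:
  det = gamma(0)^2 - gamma(1)^2 = (4.1262)^2 - (0.6219)^2 = 17.02552644 - 0.38675961 = 16.63876683
  phi_hat_1 = [gamma(1) gamma(0) - gamma(1) gamma(2)] / det = [(0.6219)(4.1262) - (0.6219)(-1.9467)] / 16.63876683 = 3.77673651 / 16.63876683 = 0.227
  phi_hat_2 = [gamma(0) gamma(2) - gamma(1)^2] / det = [(4.1262)(-1.9467) - (0.6219)^2] / 16.63876683 = -8.41923315 / 16.63876683 = -0.506
So phi_hat = [0.2270, -0.5060].
Therefore phi_hat_1 = 0.2270.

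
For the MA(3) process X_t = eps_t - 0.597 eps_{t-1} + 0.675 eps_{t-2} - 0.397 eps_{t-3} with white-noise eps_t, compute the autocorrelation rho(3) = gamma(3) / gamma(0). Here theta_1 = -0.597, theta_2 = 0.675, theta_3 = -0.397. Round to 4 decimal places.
\rho(3) = -0.2016

For an MA(q) process with theta_0 = 1, the autocovariance is
  gamma(k) = sigma^2 * sum_{i=0..q-k} theta_i * theta_{i+k},
and rho(k) = gamma(k) / gamma(0). Sigma^2 cancels.
  numerator   = (1)*(-0.397) = -0.397.
  denominator = (1)^2 + (-0.597)^2 + (0.675)^2 + (-0.397)^2 = 1.969643.
  rho(3) = -0.397 / 1.969643 = -0.2016.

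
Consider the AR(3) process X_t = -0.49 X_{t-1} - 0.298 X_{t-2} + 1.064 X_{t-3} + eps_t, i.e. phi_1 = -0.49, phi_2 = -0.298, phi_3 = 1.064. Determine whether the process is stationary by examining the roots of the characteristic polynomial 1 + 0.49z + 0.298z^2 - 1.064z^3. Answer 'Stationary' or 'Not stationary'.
\text{Not stationary}

The AR(p) characteristic polynomial is P(z) = 1 + 0.49z + 0.298z^2 - 1.064z^3.
Stationarity requires all roots to lie outside the unit circle, i.e. |z| > 1 for every root.
Degree 3: look for a simple real root z0 first, then factor out (1 - z/z0) and solve the remaining quadratic.
Testing z0 = 1.25: P(1.25) = 1 + (0.49)(1.25) + (0.298)(1.25)^2 + (-1.064)(1.25)^3
  = 1 + (0.6125) + (0.465625) + (-2.078125) = 0.  So z_0 = 1.25 is a root, |z_0| = 1.25.
Divide out the factor (1 - 0.8 z) = (1 - z/z0) (since 1/z0 = 0.8):
  P(z) = (1 - 0.8 z)(1 + (1.29) z + (1.33) z^2)
  [check: z-coef 1.29 - (0.8) = 0.49; z^2-coef 1.33 - (0.8)(1.29) = 0.298; z^3-coef -(0.8)(1.33) = -1.064.]
Remaining roots from the quadratic factor 1 + (1.29) z + (1.33) z^2:
  Set 1 + (1.29) z + (1.33) z^2 = 0, i.e. a z^2 + b z + c = 0 with a = 1.33, b = 1.29, c = 1.
  Discriminant D = b^2 - 4ac = (1.29)^2 - 4*(1.33)*1 = 1.6641 - (5.32) = -3.6559.
  D < 0, so the roots are the complex-conjugate pair z = (-b +/- i sqrt(-D)) / (2a) = -0.485 +/- 0.7188i.
  For a conjugate pair |z|^2 = z * conj(z) = (product of roots) = c/a = 1/(1.33) = 0.75188, so |z| = sqrt(0.75188) = 0.8671 for both roots.
Moduli of all roots: 1.2500, 0.8671, 0.8671.
All moduli strictly greater than 1? No.
Verdict: Not stationary.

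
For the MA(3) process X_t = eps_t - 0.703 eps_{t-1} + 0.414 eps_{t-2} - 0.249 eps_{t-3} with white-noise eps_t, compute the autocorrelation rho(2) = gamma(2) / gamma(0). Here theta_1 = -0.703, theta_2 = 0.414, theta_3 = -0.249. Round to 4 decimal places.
\rho(2) = 0.3410

For an MA(q) process with theta_0 = 1, the autocovariance is
  gamma(k) = sigma^2 * sum_{i=0..q-k} theta_i * theta_{i+k},
and rho(k) = gamma(k) / gamma(0). Sigma^2 cancels.
  numerator   = (1)*(0.414) + (-0.703)*(-0.249) = 0.589047.
  denominator = (1)^2 + (-0.703)^2 + (0.414)^2 + (-0.249)^2 = 1.727606.
  rho(2) = 0.589047 / 1.727606 = 0.3410.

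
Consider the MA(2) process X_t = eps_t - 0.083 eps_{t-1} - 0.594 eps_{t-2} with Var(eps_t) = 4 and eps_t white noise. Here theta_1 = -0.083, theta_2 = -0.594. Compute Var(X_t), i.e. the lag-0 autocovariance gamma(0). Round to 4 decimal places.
\gamma(0) = 5.4389

For an MA(q) process X_t = eps_t + sum_i theta_i eps_{t-i} with
Var(eps_t) = sigma^2, the variance is
  gamma(0) = sigma^2 * (1 + sum_i theta_i^2).
  sum_i theta_i^2 = (-0.083)^2 + (-0.594)^2 = 0.006889 + 0.352836 = 0.359725.
  gamma(0) = 4 * (1 + 0.359725) = 4 * 1.359725 = 5.4389.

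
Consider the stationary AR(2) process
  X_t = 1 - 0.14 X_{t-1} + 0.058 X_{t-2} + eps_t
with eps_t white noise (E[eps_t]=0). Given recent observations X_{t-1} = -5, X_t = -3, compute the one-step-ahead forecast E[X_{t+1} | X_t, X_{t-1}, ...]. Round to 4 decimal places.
E[X_{t+1} \mid \mathcal F_t] = 1.1300

For an AR(p) model X_t = c + sum_i phi_i X_{t-i} + eps_t, the
one-step-ahead conditional mean is
  E[X_{t+1} | X_t, ...] = c + sum_i phi_i X_{t+1-i}.
Substitute known values:
  E[X_{t+1} | ...] = 1 + (-0.14) * (-3) + (0.058) * (-5)
                   = 1.1300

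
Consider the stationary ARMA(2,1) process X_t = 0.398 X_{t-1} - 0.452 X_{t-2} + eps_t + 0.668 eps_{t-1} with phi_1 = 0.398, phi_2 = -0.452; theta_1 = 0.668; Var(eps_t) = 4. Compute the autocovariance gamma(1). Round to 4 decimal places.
\gamma(1) = 4.5405

Multiply the model equation by X_{t-k} and take expectations. With theta_0 = psi_0 = 1 and psi_j the MA(infinity) weights, this gives
  gamma(k) - sum_i phi_i gamma(k-i) = c_k,
  c_k = sigma^2 * sum_{j=k..q} theta_j psi_{j-k}   (c_k = 0 for k > q),
using gamma(-m) = gamma(m).
psi-weights needed (psi_j = theta_j + sum_i phi_i psi_{j-i}):
  psi_1 = theta_1 + phi_1 = 0.668 + (0.398) = 1.066
Right-hand sides:
  c_0 = sigma^2 (1 + theta_1 psi_1) = 4 * (1 + (0.668)(1.066)) = 4 * 1.712088 = 6.848352
  c_1 = sigma^2 theta_1 = 4 * (0.668) = 2.672
  c_2 = 0
Equations for k = 0, 1, 2 (AR order 2, c_2 = 0):
  (E0) gamma(0) = phi_1 gamma(1) + phi_2 gamma(2) + c_0
  (E1) gamma(1) = phi_1 gamma(0) + phi_2 gamma(1) + c_1
  (E2) gamma(2) = phi_1 gamma(1) + phi_2 gamma(0)
From (E1): gamma(1) = A gamma(0) + B with
  A = phi_1 / (1 - phi_2) = 0.398 / 1.452 = 0.274105,   B = c_1 / (1 - phi_2) = 2.672 / 1.452 = 1.84022.
Insert (E2) into (E0): gamma(0) (1 - phi_2^2) = phi_1 (1 + phi_2) gamma(1) + c_0.
  phi_1 (1 + phi_2) = (0.398)(0.548) = 0.218104,   1 - phi_2^2 = 0.795696.
Replace gamma(1) by A gamma(0) + B and collect gamma(0):
  gamma(0) [0.795696 - (0.218104)(0.274105)] = (0.218104)(1.84022) + 6.848352
  gamma(0) * 0.735913 = 7.249711
  gamma(0) = 7.249711 / 0.735913 = 9.85132.
  gamma(1) = A gamma(0) + B = (0.274105)(9.85132) + (1.84022) = 4.540513.
Therefore gamma(1) = 4.5405 (to 4 decimal places).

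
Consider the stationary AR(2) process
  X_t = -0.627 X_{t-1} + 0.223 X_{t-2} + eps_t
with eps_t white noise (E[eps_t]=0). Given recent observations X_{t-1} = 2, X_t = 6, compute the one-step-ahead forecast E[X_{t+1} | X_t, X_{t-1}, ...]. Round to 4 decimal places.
E[X_{t+1} \mid \mathcal F_t] = -3.3160

For an AR(p) model X_t = c + sum_i phi_i X_{t-i} + eps_t, the
one-step-ahead conditional mean is
  E[X_{t+1} | X_t, ...] = c + sum_i phi_i X_{t+1-i}.
Substitute known values:
  E[X_{t+1} | ...] = (-0.627) * (6) + (0.223) * (2)
                   = -3.3160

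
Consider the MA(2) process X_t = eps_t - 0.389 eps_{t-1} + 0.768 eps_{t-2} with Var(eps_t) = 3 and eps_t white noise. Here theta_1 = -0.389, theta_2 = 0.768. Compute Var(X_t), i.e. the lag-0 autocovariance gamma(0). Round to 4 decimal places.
\gamma(0) = 5.2234

For an MA(q) process X_t = eps_t + sum_i theta_i eps_{t-i} with
Var(eps_t) = sigma^2, the variance is
  gamma(0) = sigma^2 * (1 + sum_i theta_i^2).
  sum_i theta_i^2 = (-0.389)^2 + (0.768)^2 = 0.151321 + 0.589824 = 0.741145.
  gamma(0) = 3 * (1 + 0.741145) = 3 * 1.741145 = 5.223435, which rounds to 5.2234.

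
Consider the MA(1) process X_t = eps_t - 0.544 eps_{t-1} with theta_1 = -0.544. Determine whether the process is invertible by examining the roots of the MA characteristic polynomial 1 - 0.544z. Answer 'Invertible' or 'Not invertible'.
\text{Invertible}

The MA(q) characteristic polynomial is P(z) = 1 - 0.544z.
Invertibility requires all roots to lie outside the unit circle, i.e. |z| > 1 for every root.
This is linear in z: 1 + (-0.544) z = 0  =>  z = -1/(-0.544) = 1.838235,  |z| = 1.838235.
Moduli of all roots: 1.8382.
All moduli strictly greater than 1? Yes.
Verdict: Invertible.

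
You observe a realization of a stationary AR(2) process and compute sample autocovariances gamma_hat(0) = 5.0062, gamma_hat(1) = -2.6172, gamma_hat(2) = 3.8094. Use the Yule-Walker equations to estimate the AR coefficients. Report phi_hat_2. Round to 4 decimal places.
\hat\phi_{2} = 0.6710

The Yule-Walker equations for an AR(p) process read, in matrix form,
  Gamma_p phi = r_p,   with   (Gamma_p)_{ij} = gamma(|i - j|),
                       (r_p)_i = gamma(i),   i,j = 1..p.
Substitute the sample gammas (Toeplitz matrix and right-hand side of size 2):
  Gamma_p = [[5.0062, -2.6172], [-2.6172, 5.0062]]
  r_p     = [-2.6172, 3.8094]
Written out:
  5.0062 phi_1 - 2.6172 phi_2 = -2.6172
  -2.6172 phi_1 + 5.0062 phi_2 = 3.8094
Solve by Cramer's rule:
  det = gamma(0)^2 - gamma(1)^2 = (5.0062)^2 - (-2.6172)^2 = 25.06203844 - 6.84973584 = 18.2123026
  phi_hat_1 = [gamma(1) gamma(0) - gamma(1) gamma(2)] / det = [(-2.6172)(5.0062) - (-2.6172)(3.8094)] / 18.2123026 = -3.13226496 / 18.2123026 = -0.172
  phi_hat_2 = [gamma(0) gamma(2) - gamma(1)^2] / det = [(5.0062)(3.8094) - (-2.6172)^2] / 18.2123026 = 12.22088244 / 18.2123026 = 0.671
So phi_hat = [-0.1720, 0.6710].
Therefore phi_hat_2 = 0.6710.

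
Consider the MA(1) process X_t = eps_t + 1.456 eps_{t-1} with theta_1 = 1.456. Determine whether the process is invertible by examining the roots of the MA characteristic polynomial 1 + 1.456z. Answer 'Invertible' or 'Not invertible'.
\text{Not invertible}

The MA(q) characteristic polynomial is P(z) = 1 + 1.456z.
Invertibility requires all roots to lie outside the unit circle, i.e. |z| > 1 for every root.
This is linear in z: 1 + (1.456) z = 0  =>  z = -1/(1.456) = -0.686813,  |z| = 0.686813.
Moduli of all roots: 0.6868.
All moduli strictly greater than 1? No.
Verdict: Not invertible.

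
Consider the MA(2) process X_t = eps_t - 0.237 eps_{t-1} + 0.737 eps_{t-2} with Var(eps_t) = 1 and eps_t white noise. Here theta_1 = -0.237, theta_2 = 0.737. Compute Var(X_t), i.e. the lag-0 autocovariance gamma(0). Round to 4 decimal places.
\gamma(0) = 1.5993

For an MA(q) process X_t = eps_t + sum_i theta_i eps_{t-i} with
Var(eps_t) = sigma^2, the variance is
  gamma(0) = sigma^2 * (1 + sum_i theta_i^2).
  sum_i theta_i^2 = (-0.237)^2 + (0.737)^2 = 0.056169 + 0.543169 = 0.599338.
  gamma(0) = 1 * (1 + 0.599338) = 1 * 1.599338 = 1.599338, which rounds to 1.5993.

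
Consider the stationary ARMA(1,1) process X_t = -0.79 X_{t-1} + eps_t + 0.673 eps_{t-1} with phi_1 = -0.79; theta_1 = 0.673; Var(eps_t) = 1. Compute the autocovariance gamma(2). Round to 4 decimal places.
\gamma(2) = 0.1152

Multiply the model equation by X_{t-k} and take expectations. With theta_0 = psi_0 = 1 and psi_j the MA(infinity) weights, this gives
  gamma(k) - sum_i phi_i gamma(k-i) = c_k,
  c_k = sigma^2 * sum_{j=k..q} theta_j psi_{j-k}   (c_k = 0 for k > q),
using gamma(-m) = gamma(m).
psi-weights needed (psi_j = theta_j + sum_i phi_i psi_{j-i}):
  psi_1 = theta_1 + phi_1 = 0.673 + (-0.79) = -0.117
Right-hand sides:
  c_0 = sigma^2 (1 + theta_1 psi_1) = 1 * (1 + (0.673)(-0.117)) = 1 * 0.921259 = 0.921259
  c_1 = sigma^2 theta_1 = 1 * (0.673) = 0.673
  c_2 = 0
Equations for k = 0 and k = 1 (AR order 1):
  gamma(0) = phi_1 gamma(1) + c_0
  gamma(1) = phi_1 gamma(0) + c_1
Substituting the second into the first: gamma(0) (1 - phi_1^2) = c_0 + phi_1 c_1, so
  gamma(0) = (c_0 + phi_1 c_1) / (1 - phi_1^2) = (0.921259 + (-0.79)(0.673)) / (1 - (-0.79)^2) = 0.389589 / 0.3759 = 1.036417.
  gamma(1) = phi_1 gamma(0) + c_1 = (-0.79)(1.036417) + (0.673) = -0.145769.
For k = 2 (> q): gamma(2) = phi_1 gamma(1) = (-0.79)(-0.145769) = 0.115158.
Therefore gamma(2) = 0.1152 (to 4 decimal places).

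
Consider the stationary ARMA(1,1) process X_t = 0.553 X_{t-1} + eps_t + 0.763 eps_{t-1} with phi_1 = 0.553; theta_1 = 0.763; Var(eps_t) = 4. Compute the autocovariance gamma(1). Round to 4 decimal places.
\gamma(1) = 10.7825

Multiply the model equation by X_{t-k} and take expectations. With theta_0 = psi_0 = 1 and psi_j the MA(infinity) weights, this gives
  gamma(k) - sum_i phi_i gamma(k-i) = c_k,
  c_k = sigma^2 * sum_{j=k..q} theta_j psi_{j-k}   (c_k = 0 for k > q),
using gamma(-m) = gamma(m).
psi-weights needed (psi_j = theta_j + sum_i phi_i psi_{j-i}):
  psi_1 = theta_1 + phi_1 = 0.763 + (0.553) = 1.316
Right-hand sides:
  c_0 = sigma^2 (1 + theta_1 psi_1) = 4 * (1 + (0.763)(1.316)) = 4 * 2.004108 = 8.016432
  c_1 = sigma^2 theta_1 = 4 * (0.763) = 3.052
  c_2 = 0
Equations for k = 0 and k = 1 (AR order 1):
  gamma(0) = phi_1 gamma(1) + c_0
  gamma(1) = phi_1 gamma(0) + c_1
Substituting the second into the first: gamma(0) (1 - phi_1^2) = c_0 + phi_1 c_1, so
  gamma(0) = (c_0 + phi_1 c_1) / (1 - phi_1^2) = (8.016432 + (0.553)(3.052)) / (1 - (0.553)^2) = 9.704188 / 0.694191 = 13.979133.
  gamma(1) = phi_1 gamma(0) + c_1 = (0.553)(13.979133) + (3.052) = 10.78246.
Therefore gamma(1) = 10.7825 (to 4 decimal places).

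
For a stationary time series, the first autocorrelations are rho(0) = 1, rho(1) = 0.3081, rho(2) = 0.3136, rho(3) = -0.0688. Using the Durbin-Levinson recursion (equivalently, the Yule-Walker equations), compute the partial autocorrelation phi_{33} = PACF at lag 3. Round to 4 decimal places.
\phi_{33} = -0.2541

The PACF at lag k is phi_{kk}, the last component of the solution
to the Yule-Walker system G_k phi = r_k where
  (G_k)_{ij} = rho(|i - j|), (r_k)_i = rho(i), i,j = 1..k.
Equivalently, Durbin-Levinson gives phi_{kk} iteratively:
  phi_{11} = rho(1)
  phi_{kk} = [rho(k) - sum_{j=1..k-1} phi_{k-1,j} rho(k-j)]
            / [1 - sum_{j=1..k-1} phi_{k-1,j} rho(j)],
  phi_{k,j} = phi_{k-1,j} - phi_{kk} phi_{k-1,k-j},  j = 1..k-1.
Step k = 1:
  phi_11 = rho(1) = 0.3081.
Step k = 2:
  phi_22 = [rho(2) - phi_11 rho(1)] / [1 - phi_11 rho(1)] = [0.3136 - (0.3081)(0.3081)] / [1 - (0.3081)(0.3081)]
         = 0.21867439 / 0.90507439 = 0.241609.
  Update: phi_21 = phi_11 - phi_22 phi_11 = 0.3081 - (0.241609)(0.3081) = 0.23366.
Step k = 3:
  phi_33 = [rho(3) - phi_21 rho(2) - phi_22 rho(1)] / [1 - phi_21 rho(1) - phi_22 rho(2)]
    numerator   = -0.0688 - (0.23366)(0.3136) - (0.241609)(0.3081) = -0.21651566
    denominator = 1 - (0.23366)(0.3081) - (0.241609)(0.3136) = 0.85224062
  phi_33 = -0.21651566 / 0.85224062 = -0.2541.
Therefore phi_{33} = -0.2541.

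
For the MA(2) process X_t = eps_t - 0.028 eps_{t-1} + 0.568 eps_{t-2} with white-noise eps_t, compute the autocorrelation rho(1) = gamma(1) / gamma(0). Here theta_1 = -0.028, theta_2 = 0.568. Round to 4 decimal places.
\rho(1) = -0.0332

For an MA(q) process with theta_0 = 1, the autocovariance is
  gamma(k) = sigma^2 * sum_{i=0..q-k} theta_i * theta_{i+k},
and rho(k) = gamma(k) / gamma(0). Sigma^2 cancels.
  numerator   = (1)*(-0.028) + (-0.028)*(0.568) = -0.043904.
  denominator = (1)^2 + (-0.028)^2 + (0.568)^2 = 1.323408.
  rho(1) = -0.043904 / 1.323408 = -0.0332.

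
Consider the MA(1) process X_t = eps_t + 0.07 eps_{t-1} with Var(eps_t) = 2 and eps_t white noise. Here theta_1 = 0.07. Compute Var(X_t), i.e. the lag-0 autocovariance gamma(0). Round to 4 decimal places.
\gamma(0) = 2.0098

For an MA(q) process X_t = eps_t + sum_i theta_i eps_{t-i} with
Var(eps_t) = sigma^2, the variance is
  gamma(0) = sigma^2 * (1 + sum_i theta_i^2).
  sum_i theta_i^2 = (0.07)^2 = 0.0049.
  gamma(0) = 2 * (1 + 0.0049) = 2 * 1.0049 = 2.0098.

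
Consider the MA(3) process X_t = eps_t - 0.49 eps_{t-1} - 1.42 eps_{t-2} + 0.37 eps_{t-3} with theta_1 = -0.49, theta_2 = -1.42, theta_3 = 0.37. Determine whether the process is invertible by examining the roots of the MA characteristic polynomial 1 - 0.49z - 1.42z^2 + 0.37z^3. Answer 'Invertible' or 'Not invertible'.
\text{Not invertible}

The MA(q) characteristic polynomial is P(z) = 1 - 0.49z - 1.42z^2 + 0.37z^3.
Invertibility requires all roots to lie outside the unit circle, i.e. |z| > 1 for every root.
Degree 3: look for a simple real root z0 first, then factor out (1 - z/z0) and solve the remaining quadratic.
Testing z0 = 4: P(4) = 1 + (-0.49)(4) + (-1.42)(4)^2 + (0.37)(4)^3
  = 1 + (-1.96) + (-22.72) + (23.68) = 0.  So z_0 = 4 is a root, |z_0| = 4.
Divide out the factor (1 - 0.25 z) = (1 - z/z0) (since 1/z0 = 0.25):
  P(z) = (1 - 0.25 z)(1 + (-0.24) z + (-1.48) z^2)
  [check: z-coef -0.24 - (0.25) = -0.49; z^2-coef -1.48 - (0.25)(-0.24) = -1.42; z^3-coef -(0.25)(-1.48) = 0.37.]
Remaining roots from the quadratic factor 1 + (-0.24) z + (-1.48) z^2:
  Set 1 + (-0.24) z + (-1.48) z^2 = 0, i.e. a z^2 + b z + c = 0 with a = -1.48, b = -0.24, c = 1.
  Discriminant D = b^2 - 4ac = (-0.24)^2 - 4*(-1.48)*1 = 0.0576 - (-5.92) = 5.9776.
  D >= 0, so the roots are real: z = (-b +/- sqrt(D)) / (2a) = (0.24 +/- 2.444913) / (-2.96).
    z_1 = (0.24 + 2.444913) / (-2.96) = -0.9071,   |z_1| = 0.9071.
    z_2 = (0.24 - 2.444913) / (-2.96) = 0.7449,   |z_2| = 0.7449.
Moduli of all roots: 4.0000, 0.9071, 0.7449.
All moduli strictly greater than 1? No.
Verdict: Not invertible.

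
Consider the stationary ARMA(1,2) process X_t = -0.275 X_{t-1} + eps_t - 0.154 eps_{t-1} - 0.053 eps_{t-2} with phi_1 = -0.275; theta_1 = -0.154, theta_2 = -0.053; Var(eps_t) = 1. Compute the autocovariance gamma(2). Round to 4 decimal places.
\gamma(2) = 0.0730

Multiply the model equation by X_{t-k} and take expectations. With theta_0 = psi_0 = 1 and psi_j the MA(infinity) weights, this gives
  gamma(k) - sum_i phi_i gamma(k-i) = c_k,
  c_k = sigma^2 * sum_{j=k..q} theta_j psi_{j-k}   (c_k = 0 for k > q),
using gamma(-m) = gamma(m).
psi-weights needed (psi_j = theta_j + sum_i phi_i psi_{j-i}):
  psi_1 = theta_1 + phi_1 = -0.154 + (-0.275) = -0.429
  psi_2 = theta_2 + phi_1 psi_1 = -0.053 + (-0.275)(-0.429) = 0.064975
Right-hand sides:
  c_0 = sigma^2 (1 + theta_1 psi_1 + theta_2 psi_2) = 1 * (1 + (-0.154)(-0.429) + (-0.053)(0.064975)) = 1 * 1.062622 = 1.062622
  c_1 = sigma^2 (theta_1 + theta_2 psi_1) = 1 * (-0.154 + (-0.053)(-0.429)) = -0.131263
  c_2 = sigma^2 theta_2 = 1 * (-0.053) = -0.053
Equations for k = 0 and k = 1 (AR order 1):
  gamma(0) = phi_1 gamma(1) + c_0
  gamma(1) = phi_1 gamma(0) + c_1
Substituting the second into the first: gamma(0) (1 - phi_1^2) = c_0 + phi_1 c_1, so
  gamma(0) = (c_0 + phi_1 c_1) / (1 - phi_1^2) = (1.062622 + (-0.275)(-0.131263)) / (1 - (-0.275)^2) = 1.09872 / 0.924375 = 1.188608.
  gamma(1) = phi_1 gamma(0) + c_1 = (-0.275)(1.188608) + (-0.131263) = -0.45813.
For k = 2: gamma(2) = phi_1 gamma(1) + c_2
  = (-0.275)(-0.45813) + (-0.053) = 0.072986.
Therefore gamma(2) = 0.0730 (to 4 decimal places).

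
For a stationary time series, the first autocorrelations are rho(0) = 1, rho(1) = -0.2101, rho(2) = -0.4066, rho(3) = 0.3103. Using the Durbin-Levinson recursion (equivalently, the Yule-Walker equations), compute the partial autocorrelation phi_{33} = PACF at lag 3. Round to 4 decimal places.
\phi_{33} = 0.1150

The PACF at lag k is phi_{kk}, the last component of the solution
to the Yule-Walker system G_k phi = r_k where
  (G_k)_{ij} = rho(|i - j|), (r_k)_i = rho(i), i,j = 1..k.
Equivalently, Durbin-Levinson gives phi_{kk} iteratively:
  phi_{11} = rho(1)
  phi_{kk} = [rho(k) - sum_{j=1..k-1} phi_{k-1,j} rho(k-j)]
            / [1 - sum_{j=1..k-1} phi_{k-1,j} rho(j)],
  phi_{k,j} = phi_{k-1,j} - phi_{kk} phi_{k-1,k-j},  j = 1..k-1.
Step k = 1:
  phi_11 = rho(1) = -0.2101.
Step k = 2:
  phi_22 = [rho(2) - phi_11 rho(1)] / [1 - phi_11 rho(1)] = [-0.4066 - (-0.2101)(-0.2101)] / [1 - (-0.2101)(-0.2101)]
         = -0.45074201 / 0.95585799 = -0.471558.
  Update: phi_21 = phi_11 - phi_22 phi_11 = -0.2101 - (-0.471558)(-0.2101) = -0.309174.
Step k = 3:
  phi_33 = [rho(3) - phi_21 rho(2) - phi_22 rho(1)] / [1 - phi_21 rho(1) - phi_22 rho(2)]
    numerator   = 0.3103 - (-0.309174)(-0.4066) - (-0.471558)(-0.2101) = 0.08551553
    denominator = 1 - (-0.309174)(-0.2101) - (-0.471558)(-0.4066) = 0.74330721
  phi_33 = 0.08551553 / 0.74330721 = 0.115.
Therefore phi_{33} = 0.1150.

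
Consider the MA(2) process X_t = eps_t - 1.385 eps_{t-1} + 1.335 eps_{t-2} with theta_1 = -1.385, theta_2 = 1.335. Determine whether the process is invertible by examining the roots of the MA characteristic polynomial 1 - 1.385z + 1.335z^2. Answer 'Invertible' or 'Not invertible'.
\text{Not invertible}

The MA(q) characteristic polynomial is P(z) = 1 - 1.385z + 1.335z^2.
Invertibility requires all roots to lie outside the unit circle, i.e. |z| > 1 for every root.
Set 1 + (-1.385) z + (1.335) z^2 = 0, i.e. a z^2 + b z + c = 0 with a = 1.335, b = -1.385, c = 1.
Discriminant D = b^2 - 4ac = (-1.385)^2 - 4*(1.335)*1 = 1.918225 - (5.34) = -3.421775.
D < 0, so the roots are the complex-conjugate pair z = (-b +/- i sqrt(-D)) / (2a) = 0.5187 +/- 0.6928i.
For a conjugate pair |z|^2 = z * conj(z) = (product of roots) = c/a = 1/(1.335) = 0.749064, so |z| = sqrt(0.749064) = 0.8655 for both roots.
Moduli of all roots: 0.8655, 0.8655.
All moduli strictly greater than 1? No.
Verdict: Not invertible.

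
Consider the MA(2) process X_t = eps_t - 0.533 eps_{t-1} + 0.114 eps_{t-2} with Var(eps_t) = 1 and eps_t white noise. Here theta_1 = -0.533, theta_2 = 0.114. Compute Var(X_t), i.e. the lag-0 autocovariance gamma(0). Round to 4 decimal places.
\gamma(0) = 1.2971

For an MA(q) process X_t = eps_t + sum_i theta_i eps_{t-i} with
Var(eps_t) = sigma^2, the variance is
  gamma(0) = sigma^2 * (1 + sum_i theta_i^2).
  sum_i theta_i^2 = (-0.533)^2 + (0.114)^2 = 0.284089 + 0.012996 = 0.297085.
  gamma(0) = 1 * (1 + 0.297085) = 1 * 1.297085 = 1.297085, which rounds to 1.2971.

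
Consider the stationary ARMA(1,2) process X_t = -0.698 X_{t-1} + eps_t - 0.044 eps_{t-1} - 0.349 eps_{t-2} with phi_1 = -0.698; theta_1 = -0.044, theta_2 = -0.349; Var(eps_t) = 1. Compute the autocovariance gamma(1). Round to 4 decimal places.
\gamma(1) = -0.9062

Multiply the model equation by X_{t-k} and take expectations. With theta_0 = psi_0 = 1 and psi_j the MA(infinity) weights, this gives
  gamma(k) - sum_i phi_i gamma(k-i) = c_k,
  c_k = sigma^2 * sum_{j=k..q} theta_j psi_{j-k}   (c_k = 0 for k > q),
using gamma(-m) = gamma(m).
psi-weights needed (psi_j = theta_j + sum_i phi_i psi_{j-i}):
  psi_1 = theta_1 + phi_1 = -0.044 + (-0.698) = -0.742
  psi_2 = theta_2 + phi_1 psi_1 = -0.349 + (-0.698)(-0.742) = 0.168916
Right-hand sides:
  c_0 = sigma^2 (1 + theta_1 psi_1 + theta_2 psi_2) = 1 * (1 + (-0.044)(-0.742) + (-0.349)(0.168916)) = 1 * 0.973696 = 0.973696
  c_1 = sigma^2 (theta_1 + theta_2 psi_1) = 1 * (-0.044 + (-0.349)(-0.742)) = 0.214958
  c_2 = sigma^2 theta_2 = 1 * (-0.349) = -0.349
Equations for k = 0 and k = 1 (AR order 1):
  gamma(0) = phi_1 gamma(1) + c_0
  gamma(1) = phi_1 gamma(0) + c_1
Substituting the second into the first: gamma(0) (1 - phi_1^2) = c_0 + phi_1 c_1, so
  gamma(0) = (c_0 + phi_1 c_1) / (1 - phi_1^2) = (0.973696 + (-0.698)(0.214958)) / (1 - (-0.698)^2) = 0.823656 / 0.512796 = 1.606205.
  gamma(1) = phi_1 gamma(0) + c_1 = (-0.698)(1.606205) + (0.214958) = -0.906173.
Therefore gamma(1) = -0.9062 (to 4 decimal places).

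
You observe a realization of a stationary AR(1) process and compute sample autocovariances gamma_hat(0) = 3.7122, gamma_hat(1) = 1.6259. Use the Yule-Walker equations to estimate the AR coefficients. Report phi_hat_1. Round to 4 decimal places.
\hat\phi_{1} = 0.4380

The Yule-Walker equations for an AR(p) process read, in matrix form,
  Gamma_p phi = r_p,   with   (Gamma_p)_{ij} = gamma(|i - j|),
                       (r_p)_i = gamma(i),   i,j = 1..p.
Substitute the sample gammas (Toeplitz matrix and right-hand side of size 1):
  Gamma_p = [[3.7122]]
  r_p     = [1.6259]
With p = 1 this is the single equation gamma(0) phi_1 = gamma(1):
  phi_hat_1 = gamma(1) / gamma(0) = 1.6259 / 3.7122 = 0.4380.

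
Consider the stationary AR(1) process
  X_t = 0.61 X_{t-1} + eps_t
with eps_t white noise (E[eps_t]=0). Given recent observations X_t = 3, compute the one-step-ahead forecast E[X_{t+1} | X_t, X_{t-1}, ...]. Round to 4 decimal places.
E[X_{t+1} \mid \mathcal F_t] = 1.8300

For an AR(p) model X_t = c + sum_i phi_i X_{t-i} + eps_t, the
one-step-ahead conditional mean is
  E[X_{t+1} | X_t, ...] = c + sum_i phi_i X_{t+1-i}.
Substitute known values:
  E[X_{t+1} | ...] = (0.61) * (3)
                   = 1.8300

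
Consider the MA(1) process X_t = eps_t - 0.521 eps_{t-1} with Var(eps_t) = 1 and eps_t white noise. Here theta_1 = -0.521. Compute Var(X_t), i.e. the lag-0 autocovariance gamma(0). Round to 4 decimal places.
\gamma(0) = 1.2714

For an MA(q) process X_t = eps_t + sum_i theta_i eps_{t-i} with
Var(eps_t) = sigma^2, the variance is
  gamma(0) = sigma^2 * (1 + sum_i theta_i^2).
  sum_i theta_i^2 = (-0.521)^2 = 0.271441.
  gamma(0) = 1 * (1 + 0.271441) = 1 * 1.271441 = 1.271441, which rounds to 1.2714.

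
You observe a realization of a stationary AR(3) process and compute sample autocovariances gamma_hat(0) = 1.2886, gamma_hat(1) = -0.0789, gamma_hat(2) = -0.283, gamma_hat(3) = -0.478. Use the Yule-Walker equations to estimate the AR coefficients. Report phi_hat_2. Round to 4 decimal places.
\hat\phi_{2} = -0.2560

The Yule-Walker equations for an AR(p) process read, in matrix form,
  Gamma_p phi = r_p,   with   (Gamma_p)_{ij} = gamma(|i - j|),
                       (r_p)_i = gamma(i),   i,j = 1..p.
Substitute the sample gammas (Toeplitz matrix and right-hand side of size 3):
  Gamma_p = [[1.2886, -0.0789, -0.283], [-0.0789, 1.2886, -0.0789], [-0.283, -0.0789, 1.2886]]
  r_p     = [-0.0789, -0.283, -0.478]
Written out (R1..R3):
  (R1) 1.2886 phi_1 - 0.0789 phi_2 - 0.283 phi_3 = -0.0789
  (R2) -0.0789 phi_1 + 1.2886 phi_2 - 0.0789 phi_3 = -0.283
  (R3) -0.283 phi_1 - 0.0789 phi_2 + 1.2886 phi_3 = -0.478
Gaussian elimination:
  R2 <- R2 - (-0.0789/1.2886) R1 = R2 - (-0.061229) R1:  1.283769 phi_2 - 0.096228 phi_3 = -0.287831
  R3 <- R3 - (-0.283/1.2886) R1 = R3 - (-0.219618) R1:  -0.096228 phi_2 + 1.226448 phi_3 = -0.495328
  R3 <- R3 - (-0.096228/1.283769) R2 = R3 - (-0.074957) R2:  1.219235 phi_3 = -0.516903
Back-substitution:
  phi_hat_3 = -0.516903 / 1.219235 = -0.423957
  phi_hat_2 = (-0.287831 - (-0.096228)(-0.423957)) / 1.283769 = -0.255986
  phi_hat_1 = (-0.0789 - (-0.0789)(-0.255986) - (-0.283)(-0.423957)) / 1.2886 = -0.170012
So phi_hat = [-0.1700, -0.2560, -0.4240].
Therefore phi_hat_2 = -0.2560.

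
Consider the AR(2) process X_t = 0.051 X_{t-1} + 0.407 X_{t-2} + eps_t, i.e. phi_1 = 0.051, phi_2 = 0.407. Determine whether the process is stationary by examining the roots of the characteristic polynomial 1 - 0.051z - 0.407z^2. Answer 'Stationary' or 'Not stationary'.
\text{Stationary}

The AR(p) characteristic polynomial is P(z) = 1 - 0.051z - 0.407z^2.
Stationarity requires all roots to lie outside the unit circle, i.e. |z| > 1 for every root.
Set 1 + (-0.051) z + (-0.407) z^2 = 0, i.e. a z^2 + b z + c = 0 with a = -0.407, b = -0.051, c = 1.
Discriminant D = b^2 - 4ac = (-0.051)^2 - 4*(-0.407)*1 = 0.002601 - (-1.628) = 1.630601.
D >= 0, so the roots are real: z = (-b +/- sqrt(D)) / (2a) = (0.051 +/- 1.27695) / (-0.814).
  z_1 = (0.051 + 1.27695) / (-0.814) = -1.6314,   |z_1| = 1.6314.
  z_2 = (0.051 - 1.27695) / (-0.814) = 1.5061,   |z_2| = 1.5061.
Moduli of all roots: 1.6314, 1.5061.
All moduli strictly greater than 1? Yes.
Verdict: Stationary.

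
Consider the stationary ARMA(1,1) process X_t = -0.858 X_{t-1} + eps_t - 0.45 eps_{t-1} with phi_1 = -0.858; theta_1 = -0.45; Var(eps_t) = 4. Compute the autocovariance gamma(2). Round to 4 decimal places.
\gamma(2) = 23.5839

Multiply the model equation by X_{t-k} and take expectations. With theta_0 = psi_0 = 1 and psi_j the MA(infinity) weights, this gives
  gamma(k) - sum_i phi_i gamma(k-i) = c_k,
  c_k = sigma^2 * sum_{j=k..q} theta_j psi_{j-k}   (c_k = 0 for k > q),
using gamma(-m) = gamma(m).
psi-weights needed (psi_j = theta_j + sum_i phi_i psi_{j-i}):
  psi_1 = theta_1 + phi_1 = -0.45 + (-0.858) = -1.308
Right-hand sides:
  c_0 = sigma^2 (1 + theta_1 psi_1) = 4 * (1 + (-0.45)(-1.308)) = 4 * 1.5886 = 6.3544
  c_1 = sigma^2 theta_1 = 4 * (-0.45) = -1.8
  c_2 = 0
Equations for k = 0 and k = 1 (AR order 1):
  gamma(0) = phi_1 gamma(1) + c_0
  gamma(1) = phi_1 gamma(0) + c_1
Substituting the second into the first: gamma(0) (1 - phi_1^2) = c_0 + phi_1 c_1, so
  gamma(0) = (c_0 + phi_1 c_1) / (1 - phi_1^2) = (6.3544 + (-0.858)(-1.8)) / (1 - (-0.858)^2) = 7.8988 / 0.263836 = 29.938295.
  gamma(1) = phi_1 gamma(0) + c_1 = (-0.858)(29.938295) + (-1.8) = -27.487057.
For k = 2 (> q): gamma(2) = phi_1 gamma(1) = (-0.858)(-27.487057) = 23.583895.
Therefore gamma(2) = 23.5839 (to 4 decimal places).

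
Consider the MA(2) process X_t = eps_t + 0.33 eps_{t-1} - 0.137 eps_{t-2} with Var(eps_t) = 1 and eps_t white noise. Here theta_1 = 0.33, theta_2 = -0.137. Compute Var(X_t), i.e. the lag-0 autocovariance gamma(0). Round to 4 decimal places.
\gamma(0) = 1.1277

For an MA(q) process X_t = eps_t + sum_i theta_i eps_{t-i} with
Var(eps_t) = sigma^2, the variance is
  gamma(0) = sigma^2 * (1 + sum_i theta_i^2).
  sum_i theta_i^2 = (0.33)^2 + (-0.137)^2 = 0.1089 + 0.018769 = 0.127669.
  gamma(0) = 1 * (1 + 0.127669) = 1 * 1.127669 = 1.127669, which rounds to 1.1277.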